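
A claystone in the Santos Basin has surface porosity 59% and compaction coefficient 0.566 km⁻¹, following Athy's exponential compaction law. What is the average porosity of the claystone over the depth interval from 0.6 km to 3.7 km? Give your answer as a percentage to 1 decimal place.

19.8%

⟨phi⟩ = (1/(d₂−d₁)) ∫ phi₀ e^(−βd) dd = phi₀·(e^(−β·d₁) − e^(−β·d₂)) / (β·(d₂−d₁))
e^(−0.566×0.6) = 0.7121; e^(−0.566×3.7) = 0.1232
⟨phi⟩ = 0.59 × (0.7121 − 0.1232) / (0.566 × 3.1) = 0.59 × 0.3356 = 0.1980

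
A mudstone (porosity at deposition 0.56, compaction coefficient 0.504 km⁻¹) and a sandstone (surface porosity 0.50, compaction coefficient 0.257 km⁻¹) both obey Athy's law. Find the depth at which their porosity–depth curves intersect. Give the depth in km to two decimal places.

0.46 km

Set phi₀ₐ e^(−βₐz) = phi₀ᵦ e^(−βᵦz) ⇒ ln(phi₀ₐ/phi₀ᵦ) = (βₐ − βᵦ)·z
z = ln(0.56/0.5) / (0.504 − 0.257) = 0.1133 / 0.247 = 0.459 km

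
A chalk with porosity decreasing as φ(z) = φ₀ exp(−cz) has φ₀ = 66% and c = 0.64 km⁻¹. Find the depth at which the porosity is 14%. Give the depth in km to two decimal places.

2.42 km

Invert Athy's law: z = ln(φ₀/φ) / c
z = ln(0.66/0.14) / 0.64 = ln(4.714) / 0.64 = 1.5506 / 0.64 = 2.423 km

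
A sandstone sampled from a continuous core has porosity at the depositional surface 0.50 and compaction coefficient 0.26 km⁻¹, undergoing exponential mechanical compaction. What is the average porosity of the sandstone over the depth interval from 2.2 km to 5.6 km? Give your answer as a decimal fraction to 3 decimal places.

⟨φ⟩ = (1/(Z₂−Z₁)) ∫ φ₀ e^(−βZ) dZ = φ₀·(e^(−β·Z₁) − e^(−β·Z₂)) / (β·(Z₂−Z₁))
e^(−0.26×2.2) = 0.5644; e^(−0.26×5.6) = 0.2332
⟨φ⟩ = 0.5 × (0.5644 − 0.2332) / (0.26 × 3.4) = 0.5 × 0.3747 = 0.1873

0.187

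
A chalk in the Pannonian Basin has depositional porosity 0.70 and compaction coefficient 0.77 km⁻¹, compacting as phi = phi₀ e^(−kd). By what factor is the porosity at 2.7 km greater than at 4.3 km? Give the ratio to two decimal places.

3.43

phi(d₁)/phi(d₂) = e^(−k·d₁)/e^(−k·d₂) = e^{k(d₂−d₁)}
= exp(0.77 × 1.6) = exp(1.232) = 3.4281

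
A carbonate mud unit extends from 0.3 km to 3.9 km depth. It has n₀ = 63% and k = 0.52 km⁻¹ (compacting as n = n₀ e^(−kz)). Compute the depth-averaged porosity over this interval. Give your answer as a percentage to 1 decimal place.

⟨n⟩ = (1/(z₂−z₁)) ∫ n₀ e^(−kz) dz = n₀·(e^(−k·z₁) − e^(−k·z₂)) / (k·(z₂−z₁))
e^(−0.52×0.3) = 0.8556; e^(−0.52×3.9) = 0.1316
⟨n⟩ = 0.63 × (0.8556 − 0.1316) / (0.52 × 3.6) = 0.63 × 0.3867 = 0.2436

24.4%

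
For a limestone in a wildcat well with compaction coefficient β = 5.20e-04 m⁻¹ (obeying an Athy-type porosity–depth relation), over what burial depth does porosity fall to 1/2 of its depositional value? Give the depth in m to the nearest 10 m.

1330 m

Working in km (1 km = 1000 m; β in km⁻¹ = β in m⁻¹ × 1000):
phi/phi₀ = 1/2 ⇒ exp(−β·Z) = 1/2 ⇒ Z = ln(2) / β
Z = 0.6931 / 0.52 = 1.333 km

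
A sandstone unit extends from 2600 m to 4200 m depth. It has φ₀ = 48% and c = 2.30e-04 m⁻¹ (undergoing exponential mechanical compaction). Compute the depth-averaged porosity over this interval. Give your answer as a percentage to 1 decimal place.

22.1%

Working in km (1 km = 1000 m; c in km⁻¹ = c in m⁻¹ × 1000):
⟨φ⟩ = (1/(Z₂−Z₁)) ∫ φ₀ e^(−cZ) dZ = φ₀·(e^(−c·Z₁) − e^(−c·Z₂)) / (c·(Z₂−Z₁))
e^(−0.23×2.6) = 0.5499; e^(−0.23×4.2) = 0.3806
⟨φ⟩ = 0.48 × (0.5499 − 0.3806) / (0.23 × 1.6) = 0.48 × 0.4601 = 0.2208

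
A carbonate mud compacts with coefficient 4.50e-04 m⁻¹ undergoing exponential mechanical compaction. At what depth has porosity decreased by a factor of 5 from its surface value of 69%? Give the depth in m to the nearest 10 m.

3580 m

Working in km (1 km = 1000 m; c in km⁻¹ = c in m⁻¹ × 1000):
phi/phi₀ = 1/5 ⇒ exp(−c·Z) = 1/5 ⇒ Z = ln(5) / c
Z = 1.6094 / 0.45 = 3.577 km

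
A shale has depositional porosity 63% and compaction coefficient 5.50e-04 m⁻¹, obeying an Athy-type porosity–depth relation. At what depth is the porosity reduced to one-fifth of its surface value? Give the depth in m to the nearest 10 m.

Working in km (1 km = 1000 m; c in km⁻¹ = c in m⁻¹ × 1000):
n/n₀ = 1/5 ⇒ exp(−c·d) = 1/5 ⇒ d = ln(5) / c
d = 1.6094 / 0.55 = 2.926 km

2930 m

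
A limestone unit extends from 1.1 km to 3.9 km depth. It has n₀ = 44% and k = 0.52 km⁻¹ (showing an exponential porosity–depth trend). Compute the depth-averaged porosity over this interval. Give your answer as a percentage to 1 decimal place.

⟨n⟩ = (1/(Z₂−Z₁)) ∫ n₀ e^(−kZ) dZ = n₀·(e^(−k·Z₁) − e^(−k·Z₂)) / (k·(Z₂−Z₁))
e^(−0.52×1.1) = 0.5644; e^(−0.52×3.9) = 0.1316
⟨n⟩ = 0.44 × (0.5644 − 0.1316) / (0.52 × 2.8) = 0.44 × 0.2973 = 0.1308

13.1%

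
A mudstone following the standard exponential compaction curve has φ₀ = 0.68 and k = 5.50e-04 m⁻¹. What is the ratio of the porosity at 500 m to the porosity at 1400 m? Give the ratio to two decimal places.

1.64

Working in km (1 km = 1000 m; k in km⁻¹ = k in m⁻¹ × 1000):
φ(Z₁)/φ(Z₂) = e^(−k·Z₁)/e^(−k·Z₂) = e^{k(Z₂−Z₁)}
= exp(0.55 × 0.9) = exp(0.495) = 1.6405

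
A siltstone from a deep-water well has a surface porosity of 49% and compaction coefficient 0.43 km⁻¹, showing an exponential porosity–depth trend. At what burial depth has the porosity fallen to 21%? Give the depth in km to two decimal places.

Invert Athy's law: z = ln(φ₀/φ) / c
z = ln(0.49/0.21) / 0.43 = ln(2.333) / 0.43 = 0.8473 / 0.43 = 1.970 km

1.97 km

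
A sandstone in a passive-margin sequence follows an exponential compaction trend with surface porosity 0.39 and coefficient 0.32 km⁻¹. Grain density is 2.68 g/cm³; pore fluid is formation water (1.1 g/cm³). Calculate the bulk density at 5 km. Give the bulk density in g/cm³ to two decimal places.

Porosity at depth: phi = 0.39·exp(−0.32×5) = 0.39×0.2019 = 0.0787
Bulk density: ρ_b = (1−phi)ρ_g + phi·ρ_f = 0.9213×2.68 + 0.0787×1.1
       = 2.469 + 0.087 = 2.556 g/cm³

2.56 g/cm³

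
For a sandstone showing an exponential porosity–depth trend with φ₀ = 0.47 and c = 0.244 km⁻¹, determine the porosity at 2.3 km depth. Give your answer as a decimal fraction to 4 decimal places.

φ = φ₀·exp(−c·Z) = 0.47 × exp(−0.244 × 2.3) = 0.47 × exp(−0.5612)
  = 0.47 × 0.5705 = 0.2681

0.2681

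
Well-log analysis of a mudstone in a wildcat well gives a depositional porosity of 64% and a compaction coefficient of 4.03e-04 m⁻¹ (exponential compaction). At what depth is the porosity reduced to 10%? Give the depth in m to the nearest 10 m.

4610 m

Working in km (1 km = 1000 m; β in km⁻¹ = β in m⁻¹ × 1000):
Invert Athy's law: Z = ln(φ₀/φ) / β
Z = ln(0.64/0.1) / 0.403 = ln(6.4) / 0.403 = 1.8563 / 0.403 = 4.606 km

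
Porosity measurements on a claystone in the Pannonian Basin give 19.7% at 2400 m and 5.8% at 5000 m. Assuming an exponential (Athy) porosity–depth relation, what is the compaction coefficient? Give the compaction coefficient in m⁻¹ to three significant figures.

0.000470 m⁻¹

Working in km (1 km = 1000 m; β in km⁻¹ = β in m⁻¹ × 1000):
Athy: φ(Z) = φ₀ e^(−βZ) ⇒ φ₁/φ₂ = e^{β(Z₂−Z₁)} ⇒ β = ln(φ₁/φ₂)/(Z₂−Z₁)
β = ln(0.197/0.058) / (5 − 2.4) = ln(3.397) / 2.6 = 1.2228 / 2.6 = 0.4703 km⁻¹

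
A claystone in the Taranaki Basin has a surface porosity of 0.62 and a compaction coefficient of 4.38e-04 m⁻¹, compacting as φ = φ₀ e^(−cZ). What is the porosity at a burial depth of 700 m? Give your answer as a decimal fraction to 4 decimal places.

0.4563

Working in km (1 km = 1000 m; c in km⁻¹ = c in m⁻¹ × 1000):
φ = φ₀·exp(−c·Z) = 0.62 × exp(−0.438 × 0.7) = 0.62 × exp(−0.3066)
  = 0.62 × 0.7359 = 0.4563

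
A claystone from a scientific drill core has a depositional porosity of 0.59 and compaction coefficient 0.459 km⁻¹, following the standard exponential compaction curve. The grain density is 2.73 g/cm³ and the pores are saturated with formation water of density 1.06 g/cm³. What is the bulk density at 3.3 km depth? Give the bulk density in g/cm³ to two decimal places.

2.51 g/cm³

Porosity at depth: n = 0.59·exp(−0.459×3.3) = 0.59×0.2199 = 0.1297
Bulk density: ρ_b = (1−n)ρ_g + n·ρ_f = 0.8703×2.73 + 0.1297×1.06
       = 2.376 + 0.138 = 2.513 g/cm³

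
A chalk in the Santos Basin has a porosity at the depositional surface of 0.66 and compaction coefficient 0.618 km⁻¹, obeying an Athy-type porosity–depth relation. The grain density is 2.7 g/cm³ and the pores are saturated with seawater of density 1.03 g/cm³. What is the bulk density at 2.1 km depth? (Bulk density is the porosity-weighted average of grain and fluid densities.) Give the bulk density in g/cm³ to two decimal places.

Porosity at depth: φ = 0.66·exp(−0.618×2.1) = 0.66×0.2731 = 0.1803
Bulk density: ρ_b = (1−φ)ρ_g + φ·ρ_f = 0.8197×2.7 + 0.1803×1.03
       = 2.213 + 0.186 = 2.399 g/cm³

2.40 g/cm³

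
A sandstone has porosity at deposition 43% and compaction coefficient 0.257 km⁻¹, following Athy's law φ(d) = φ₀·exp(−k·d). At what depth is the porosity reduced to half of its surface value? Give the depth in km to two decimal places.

φ/φ₀ = 1/2 ⇒ exp(−k·d) = 1/2 ⇒ d = ln(2) / k
d = 0.6931 / 0.257 = 2.697 km

2.70 km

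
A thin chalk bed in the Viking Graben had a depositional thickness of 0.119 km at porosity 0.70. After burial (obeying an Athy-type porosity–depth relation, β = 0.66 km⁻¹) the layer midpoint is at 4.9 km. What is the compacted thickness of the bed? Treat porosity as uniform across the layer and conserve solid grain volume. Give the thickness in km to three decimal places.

0.037 km

Porosity at 4.9 km: n = 0.7·exp(−0.66×4.9) = 0.0276
Solid-volume conservation: h(1−n) = h₀(1−n₀) ⇒ h = h₀·(1−n₀)/(1−n)
h = 0.119 × (1 − 0.7)/(1 − 0.0276) = 0.119 × 0.3085 = 0.0367 km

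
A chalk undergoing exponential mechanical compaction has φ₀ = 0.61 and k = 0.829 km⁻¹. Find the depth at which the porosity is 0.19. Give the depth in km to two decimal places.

Invert Athy's law: d = ln(φ₀/φ) / k
d = ln(0.61/0.19) / 0.829 = ln(3.211) / 0.829 = 1.1664 / 0.829 = 1.407 km

1.41 km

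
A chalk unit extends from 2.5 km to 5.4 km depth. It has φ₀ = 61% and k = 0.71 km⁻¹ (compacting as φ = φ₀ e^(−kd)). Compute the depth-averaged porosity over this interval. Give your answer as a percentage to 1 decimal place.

4.4%

⟨φ⟩ = (1/(d₂−d₁)) ∫ φ₀ e^(−kd) dd = φ₀·(e^(−k·d₁) − e^(−k·d₂)) / (k·(d₂−d₁))
e^(−0.71×2.5) = 0.1695; e^(−0.71×5.4) = 0.0216
⟨φ⟩ = 0.61 × (0.1695 − 0.0216) / (0.71 × 2.9) = 0.61 × 0.0718 = 0.0438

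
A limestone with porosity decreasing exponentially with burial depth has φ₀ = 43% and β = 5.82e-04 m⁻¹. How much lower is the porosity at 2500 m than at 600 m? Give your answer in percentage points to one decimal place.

Working in km (1 km = 1000 m; β in km⁻¹ = β in m⁻¹ × 1000):
φ(0.6) = 0.43·e^(−0.582×0.6) = 0.3033
φ(2.5) = 0.43·e^(−0.582×2.5) = 0.1004
Δφ = 0.3033 − 0.1004 = 0.2029

20.3 percentage points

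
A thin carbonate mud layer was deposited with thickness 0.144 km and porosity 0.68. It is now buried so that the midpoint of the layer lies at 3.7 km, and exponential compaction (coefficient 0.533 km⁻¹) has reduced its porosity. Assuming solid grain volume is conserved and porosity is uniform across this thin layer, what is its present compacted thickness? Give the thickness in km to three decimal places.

Porosity at 3.7 km: φ = 0.68·exp(−0.533×3.7) = 0.0946
Solid-volume conservation: h(1−φ) = h₀(1−φ₀) ⇒ h = h₀·(1−φ₀)/(1−φ)
h = 0.144 × (1 − 0.68)/(1 − 0.0946) = 0.144 × 0.3534 = 0.0509 km

0.051 km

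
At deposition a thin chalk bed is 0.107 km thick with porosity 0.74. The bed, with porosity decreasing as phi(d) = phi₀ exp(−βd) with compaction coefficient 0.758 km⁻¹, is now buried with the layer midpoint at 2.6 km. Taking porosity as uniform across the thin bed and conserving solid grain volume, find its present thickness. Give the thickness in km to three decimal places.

Porosity at 2.6 km: phi = 0.74·exp(−0.758×2.6) = 0.1031
Solid-volume conservation: h(1−phi) = h₀(1−phi₀) ⇒ h = h₀·(1−phi₀)/(1−phi)
h = 0.107 × (1 − 0.74)/(1 − 0.1031) = 0.107 × 0.2899 = 0.0310 km

0.031 km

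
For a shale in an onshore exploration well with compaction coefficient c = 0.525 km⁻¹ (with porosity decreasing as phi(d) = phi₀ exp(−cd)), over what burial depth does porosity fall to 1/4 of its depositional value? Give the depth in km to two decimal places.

2.64 km

phi/phi₀ = 1/4 ⇒ exp(−c·d) = 1/4 ⇒ d = ln(4) / c
d = 1.3863 / 0.525 = 2.641 km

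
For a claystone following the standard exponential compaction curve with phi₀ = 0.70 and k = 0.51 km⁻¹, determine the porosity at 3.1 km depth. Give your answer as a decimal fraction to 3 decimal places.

0.144

phi = phi₀·exp(−k·z) = 0.7 × exp(−0.51 × 3.1) = 0.7 × exp(−1.581)
  = 0.7 × 0.2058 = 0.1440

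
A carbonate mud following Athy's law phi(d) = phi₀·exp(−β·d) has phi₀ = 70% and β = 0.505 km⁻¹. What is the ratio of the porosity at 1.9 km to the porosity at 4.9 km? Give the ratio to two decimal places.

4.55

phi(d₁)/phi(d₂) = e^(−β·d₁)/e^(−β·d₂) = e^{β(d₂−d₁)}
= exp(0.505 × 3) = exp(1.515) = 4.5494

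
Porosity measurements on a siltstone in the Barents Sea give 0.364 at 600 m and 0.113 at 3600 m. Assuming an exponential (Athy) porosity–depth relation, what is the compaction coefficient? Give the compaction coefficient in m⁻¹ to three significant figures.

Working in km (1 km = 1000 m; c in km⁻¹ = c in m⁻¹ × 1000):
Athy: phi(Z) = phi₀ e^(−cZ) ⇒ phi₁/phi₂ = e^{c(Z₂−Z₁)} ⇒ c = ln(phi₁/phi₂)/(Z₂−Z₁)
c = ln(0.364/0.113) / (3.6 − 0.6) = ln(3.221) / 3 = 1.1698 / 3 = 0.3899 km⁻¹

0.000390 m⁻¹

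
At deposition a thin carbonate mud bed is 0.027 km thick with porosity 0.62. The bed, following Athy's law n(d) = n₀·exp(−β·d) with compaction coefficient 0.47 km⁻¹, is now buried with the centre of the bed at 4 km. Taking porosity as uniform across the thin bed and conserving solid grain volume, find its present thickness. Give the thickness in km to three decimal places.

0.011 km

Porosity at 4 km: n = 0.62·exp(−0.47×4) = 0.0946
Solid-volume conservation: h(1−n) = h₀(1−n₀) ⇒ h = h₀·(1−n₀)/(1−n)
h = 0.027 × (1 − 0.62)/(1 − 0.0946) = 0.027 × 0.4197 = 0.0113 km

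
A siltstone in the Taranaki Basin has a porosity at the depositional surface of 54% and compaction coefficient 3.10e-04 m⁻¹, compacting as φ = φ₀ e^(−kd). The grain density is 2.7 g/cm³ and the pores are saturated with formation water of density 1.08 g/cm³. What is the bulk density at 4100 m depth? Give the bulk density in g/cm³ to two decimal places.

2.45 g/cm³

Working in km (1 km = 1000 m; k in km⁻¹ = k in m⁻¹ × 1000):
Porosity at depth: φ = 0.54·exp(−0.31×4.1) = 0.54×0.2806 = 0.1515
Bulk density: ρ_b = (1−φ)ρ_g + φ·ρ_f = 0.8485×2.7 + 0.1515×1.08
       = 2.291 + 0.164 = 2.455 g/cm³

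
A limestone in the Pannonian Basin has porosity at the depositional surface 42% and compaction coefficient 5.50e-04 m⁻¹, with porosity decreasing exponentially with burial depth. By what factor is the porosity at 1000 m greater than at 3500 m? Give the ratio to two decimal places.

Working in km (1 km = 1000 m; c in km⁻¹ = c in m⁻¹ × 1000):
n(z₁)/n(z₂) = e^(−c·z₁)/e^(−c·z₂) = e^{c(z₂−z₁)}
= exp(0.55 × 2.5) = exp(1.375) = 3.9551

3.96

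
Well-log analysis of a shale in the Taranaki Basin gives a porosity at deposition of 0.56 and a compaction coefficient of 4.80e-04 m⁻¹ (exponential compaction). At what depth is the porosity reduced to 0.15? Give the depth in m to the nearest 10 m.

Working in km (1 km = 1000 m; k in km⁻¹ = k in m⁻¹ × 1000):
Invert Athy's law: d = ln(n₀/n) / k
d = ln(0.56/0.15) / 0.48 = ln(3.733) / 0.48 = 1.3173 / 0.48 = 2.744 km

2740 m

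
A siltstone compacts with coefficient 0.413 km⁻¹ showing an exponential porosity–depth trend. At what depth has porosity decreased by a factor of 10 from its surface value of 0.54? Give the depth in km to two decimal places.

n/n₀ = 1/10 ⇒ exp(−c·d) = 1/10 ⇒ d = ln(10) / c
d = 2.3026 / 0.413 = 5.575 km

5.58 km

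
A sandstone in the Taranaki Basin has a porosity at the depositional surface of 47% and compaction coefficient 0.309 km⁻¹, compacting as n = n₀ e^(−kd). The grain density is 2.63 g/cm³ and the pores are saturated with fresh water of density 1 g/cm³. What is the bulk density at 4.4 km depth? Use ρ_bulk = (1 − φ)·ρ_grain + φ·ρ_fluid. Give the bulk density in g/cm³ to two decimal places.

Porosity at depth: n = 0.47·exp(−0.309×4.4) = 0.47×0.2568 = 0.1207
Bulk density: ρ_b = (1−n)ρ_g + n·ρ_f = 0.8793×2.63 + 0.1207×1
       = 2.313 + 0.121 = 2.433 g/cm³

2.43 g/cm³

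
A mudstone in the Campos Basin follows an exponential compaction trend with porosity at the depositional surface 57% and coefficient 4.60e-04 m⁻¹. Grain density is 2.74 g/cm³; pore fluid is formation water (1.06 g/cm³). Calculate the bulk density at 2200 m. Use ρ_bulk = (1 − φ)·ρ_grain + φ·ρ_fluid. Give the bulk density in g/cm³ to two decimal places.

Working in km (1 km = 1000 m; c in km⁻¹ = c in m⁻¹ × 1000):
Porosity at depth: φ = 0.57·exp(−0.46×2.2) = 0.57×0.3635 = 0.2072
Bulk density: ρ_b = (1−φ)ρ_g + φ·ρ_f = 0.7928×2.74 + 0.2072×1.06
       = 2.172 + 0.220 = 2.392 g/cm³

2.39 g/cm³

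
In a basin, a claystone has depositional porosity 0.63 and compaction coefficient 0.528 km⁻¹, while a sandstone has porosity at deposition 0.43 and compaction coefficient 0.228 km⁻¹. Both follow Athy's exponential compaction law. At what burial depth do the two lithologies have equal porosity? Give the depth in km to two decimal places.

1.27 km

Set n₀ₐ e^(−βₐZ) = n₀ᵦ e^(−βᵦZ) ⇒ ln(n₀ₐ/n₀ᵦ) = (βₐ − βᵦ)·Z
Z = ln(0.63/0.43) / (0.528 − 0.228) = 0.3819 / 0.3 = 1.273 km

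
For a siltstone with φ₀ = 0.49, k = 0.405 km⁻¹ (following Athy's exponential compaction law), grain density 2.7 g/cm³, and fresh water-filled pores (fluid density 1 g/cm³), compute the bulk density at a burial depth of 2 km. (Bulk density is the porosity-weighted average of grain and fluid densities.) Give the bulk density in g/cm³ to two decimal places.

2.33 g/cm³

Porosity at depth: φ = 0.49·exp(−0.405×2) = 0.49×0.4449 = 0.2180
Bulk density: ρ_b = (1−φ)ρ_g + φ·ρ_f = 0.7820×2.7 + 0.2180×1
       = 2.111 + 0.218 = 2.329 g/cm³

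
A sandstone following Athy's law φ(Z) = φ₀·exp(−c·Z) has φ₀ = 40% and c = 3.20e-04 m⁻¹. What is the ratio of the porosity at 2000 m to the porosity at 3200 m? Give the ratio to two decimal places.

Working in km (1 km = 1000 m; c in km⁻¹ = c in m⁻¹ × 1000):
φ(Z₁)/φ(Z₂) = e^(−c·Z₁)/e^(−c·Z₂) = e^{c(Z₂−Z₁)}
= exp(0.32 × 1.2) = exp(0.384) = 1.4681

1.47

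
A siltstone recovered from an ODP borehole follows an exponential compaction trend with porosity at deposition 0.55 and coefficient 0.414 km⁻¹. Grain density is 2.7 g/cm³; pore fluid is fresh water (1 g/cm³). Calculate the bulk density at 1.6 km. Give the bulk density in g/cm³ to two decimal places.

2.22 g/cm³

Porosity at depth: phi = 0.55·exp(−0.414×1.6) = 0.55×0.5156 = 0.2836
Bulk density: ρ_b = (1−phi)ρ_g + phi·ρ_f = 0.7164×2.7 + 0.2836×1
       = 1.934 + 0.284 = 2.218 g/cm³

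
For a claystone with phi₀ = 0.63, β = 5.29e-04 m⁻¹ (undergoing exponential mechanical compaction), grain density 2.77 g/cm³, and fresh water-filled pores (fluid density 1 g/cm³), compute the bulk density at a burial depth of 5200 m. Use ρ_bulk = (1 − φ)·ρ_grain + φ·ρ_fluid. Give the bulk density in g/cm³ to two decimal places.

Working in km (1 km = 1000 m; β in km⁻¹ = β in m⁻¹ × 1000):
Porosity at depth: phi = 0.63·exp(−0.529×5.2) = 0.63×0.0639 = 0.0402
Bulk density: ρ_b = (1−phi)ρ_g + phi·ρ_f = 0.9598×2.77 + 0.0402×1
       = 2.659 + 0.040 = 2.699 g/cm³

2.70 g/cm³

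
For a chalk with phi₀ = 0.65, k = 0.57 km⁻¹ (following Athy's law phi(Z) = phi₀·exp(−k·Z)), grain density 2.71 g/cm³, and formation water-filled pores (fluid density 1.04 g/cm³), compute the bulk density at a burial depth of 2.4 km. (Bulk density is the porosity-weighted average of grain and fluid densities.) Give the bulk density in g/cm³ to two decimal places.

2.43 g/cm³

Porosity at depth: phi = 0.65·exp(−0.57×2.4) = 0.65×0.2546 = 0.1655
Bulk density: ρ_b = (1−phi)ρ_g + phi·ρ_f = 0.8345×2.71 + 0.1655×1.04
       = 2.261 + 0.172 = 2.434 g/cm³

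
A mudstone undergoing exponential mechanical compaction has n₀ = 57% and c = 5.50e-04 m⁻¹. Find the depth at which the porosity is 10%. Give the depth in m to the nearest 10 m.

Working in km (1 km = 1000 m; c in km⁻¹ = c in m⁻¹ × 1000):
Invert Athy's law: Z = ln(n₀/n) / c
Z = ln(0.57/0.1) / 0.55 = ln(5.7) / 0.55 = 1.7405 / 0.55 = 3.164 km

3160 m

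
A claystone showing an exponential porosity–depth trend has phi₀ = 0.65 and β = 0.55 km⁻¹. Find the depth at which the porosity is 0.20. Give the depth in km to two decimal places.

2.14 km

Invert Athy's law: Z = ln(phi₀/phi) / β
Z = ln(0.65/0.2) / 0.55 = ln(3.25) / 0.55 = 1.1787 / 0.55 = 2.143 km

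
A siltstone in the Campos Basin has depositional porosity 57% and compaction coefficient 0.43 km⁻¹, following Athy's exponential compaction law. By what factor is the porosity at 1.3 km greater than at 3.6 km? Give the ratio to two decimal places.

2.69

phi(z₁)/phi(z₂) = e^(−β·z₁)/e^(−β·z₂) = e^{β(z₂−z₁)}
= exp(0.43 × 2.3) = exp(0.989) = 2.6885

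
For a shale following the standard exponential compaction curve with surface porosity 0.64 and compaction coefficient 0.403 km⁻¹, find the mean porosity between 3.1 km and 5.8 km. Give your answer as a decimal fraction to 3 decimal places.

0.112

⟨phi⟩ = (1/(Z₂−Z₁)) ∫ phi₀ e^(−kZ) dZ = phi₀·(e^(−k·Z₁) − e^(−k·Z₂)) / (k·(Z₂−Z₁))
e^(−0.403×3.1) = 0.2867; e^(−0.403×5.8) = 0.0966
⟨phi⟩ = 0.64 × (0.2867 − 0.0966) / (0.403 × 2.7) = 0.64 × 0.1747 = 0.1118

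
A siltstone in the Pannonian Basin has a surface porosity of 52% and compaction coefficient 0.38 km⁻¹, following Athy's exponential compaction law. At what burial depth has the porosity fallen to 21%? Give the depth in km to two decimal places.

Invert Athy's law: z = ln(n₀/n) / β
z = ln(0.52/0.21) / 0.38 = ln(2.476) / 0.38 = 0.9067 / 0.38 = 2.386 km

2.39 km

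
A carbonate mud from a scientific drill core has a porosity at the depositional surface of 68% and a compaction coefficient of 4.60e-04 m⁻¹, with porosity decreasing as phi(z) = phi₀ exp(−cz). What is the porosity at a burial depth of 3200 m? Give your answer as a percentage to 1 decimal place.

Working in km (1 km = 1000 m; c in km⁻¹ = c in m⁻¹ × 1000):
phi = phi₀·exp(−c·z) = 0.68 × exp(−0.46 × 3.2) = 0.68 × exp(−1.472)
  = 0.68 × 0.2295 = 0.1560

15.6%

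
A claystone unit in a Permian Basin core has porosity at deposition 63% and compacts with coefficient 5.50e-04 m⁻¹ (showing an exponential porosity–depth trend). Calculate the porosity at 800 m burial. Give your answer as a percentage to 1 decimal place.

Working in km (1 km = 1000 m; c in km⁻¹ = c in m⁻¹ × 1000):
n = n₀·exp(−c·Z) = 0.63 × exp(−0.55 × 0.8) = 0.63 × exp(−0.44)
  = 0.63 × 0.6440 = 0.4057

40.6%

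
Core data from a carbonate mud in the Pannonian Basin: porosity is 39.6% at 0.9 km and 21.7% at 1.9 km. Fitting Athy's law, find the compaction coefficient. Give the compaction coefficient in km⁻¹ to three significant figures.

0.602 km⁻¹

Athy: φ(z) = φ₀ e^(−cz) ⇒ φ₁/φ₂ = e^{c(z₂−z₁)} ⇒ c = ln(φ₁/φ₂)/(z₂−z₁)
c = ln(0.396/0.217) / (1.9 − 0.9) = ln(1.825) / 1 = 0.6015 / 1 = 0.6015 km⁻¹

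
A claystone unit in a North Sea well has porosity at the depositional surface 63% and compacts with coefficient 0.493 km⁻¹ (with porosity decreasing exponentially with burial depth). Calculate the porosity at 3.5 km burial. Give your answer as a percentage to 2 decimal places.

11.22%

φ = φ₀·exp(−k·z) = 0.63 × exp(−0.493 × 3.5) = 0.63 × exp(−1.726)
  = 0.63 × 0.1781 = 0.1122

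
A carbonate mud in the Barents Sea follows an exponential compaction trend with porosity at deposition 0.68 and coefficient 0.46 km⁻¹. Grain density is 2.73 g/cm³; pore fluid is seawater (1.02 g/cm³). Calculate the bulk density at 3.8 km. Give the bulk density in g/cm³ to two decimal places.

2.53 g/cm³

Porosity at depth: phi = 0.68·exp(−0.46×3.8) = 0.68×0.1741 = 0.1184
Bulk density: ρ_b = (1−phi)ρ_g + phi·ρ_f = 0.8816×2.73 + 0.1184×1.02
       = 2.407 + 0.121 = 2.528 g/cm³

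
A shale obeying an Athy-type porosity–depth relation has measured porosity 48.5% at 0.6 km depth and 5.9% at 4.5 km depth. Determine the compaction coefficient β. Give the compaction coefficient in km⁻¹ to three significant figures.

0.540 km⁻¹

Athy: phi(Z) = phi₀ e^(−βZ) ⇒ phi₁/phi₂ = e^{β(Z₂−Z₁)} ⇒ β = ln(phi₁/phi₂)/(Z₂−Z₁)
β = ln(0.485/0.059) / (4.5 − 0.6) = ln(8.22) / 3.9 = 2.1066 / 3.9 = 0.5402 km⁻¹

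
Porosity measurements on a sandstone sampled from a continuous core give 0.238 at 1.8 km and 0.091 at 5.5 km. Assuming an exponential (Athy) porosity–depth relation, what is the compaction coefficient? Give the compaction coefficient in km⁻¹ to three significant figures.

0.260 km⁻¹

Athy: n(z) = n₀ e^(−cz) ⇒ n₁/n₂ = e^{c(z₂−z₁)} ⇒ c = ln(n₁/n₂)/(z₂−z₁)
c = ln(0.238/0.091) / (5.5 − 1.8) = ln(2.615) / 3.7 = 0.9614 / 3.7 = 0.2598 km⁻¹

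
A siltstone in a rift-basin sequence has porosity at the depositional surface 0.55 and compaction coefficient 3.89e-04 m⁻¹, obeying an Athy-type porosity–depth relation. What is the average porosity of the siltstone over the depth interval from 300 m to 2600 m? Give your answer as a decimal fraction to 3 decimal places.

Working in km (1 km = 1000 m; c in km⁻¹ = c in m⁻¹ × 1000):
⟨n⟩ = (1/(z₂−z₁)) ∫ n₀ e^(−cz) dz = n₀·(e^(−c·z₁) − e^(−c·z₂)) / (c·(z₂−z₁))
e^(−0.389×0.3) = 0.8899; e^(−0.389×2.6) = 0.3637
⟨n⟩ = 0.55 × (0.8899 − 0.3637) / (0.389 × 2.3) = 0.55 × 0.5881 = 0.3234

0.323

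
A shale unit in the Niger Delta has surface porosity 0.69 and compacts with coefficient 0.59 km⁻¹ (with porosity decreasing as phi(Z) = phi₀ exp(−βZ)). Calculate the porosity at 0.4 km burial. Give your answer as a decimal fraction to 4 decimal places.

0.5449

phi = phi₀·exp(−β·Z) = 0.69 × exp(−0.59 × 0.4) = 0.69 × exp(−0.236)
  = 0.69 × 0.7898 = 0.5449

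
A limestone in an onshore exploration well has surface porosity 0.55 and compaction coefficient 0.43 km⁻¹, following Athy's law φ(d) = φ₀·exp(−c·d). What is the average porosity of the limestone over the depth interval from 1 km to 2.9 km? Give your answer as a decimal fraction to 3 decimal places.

0.244

⟨φ⟩ = (1/(d₂−d₁)) ∫ φ₀ e^(−cd) dd = φ₀·(e^(−c·d₁) − e^(−c·d₂)) / (c·(d₂−d₁))
e^(−0.43×1) = 0.6505; e^(−0.43×2.9) = 0.2874
⟨φ⟩ = 0.55 × (0.6505 − 0.2874) / (0.43 × 1.9) = 0.55 × 0.4445 = 0.2445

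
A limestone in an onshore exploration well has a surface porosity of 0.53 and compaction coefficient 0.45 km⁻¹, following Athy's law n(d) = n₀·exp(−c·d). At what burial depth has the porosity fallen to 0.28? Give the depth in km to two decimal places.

1.42 km

Invert Athy's law: d = ln(n₀/n) / c
d = ln(0.53/0.28) / 0.45 = ln(1.893) / 0.45 = 0.6381 / 0.45 = 1.418 km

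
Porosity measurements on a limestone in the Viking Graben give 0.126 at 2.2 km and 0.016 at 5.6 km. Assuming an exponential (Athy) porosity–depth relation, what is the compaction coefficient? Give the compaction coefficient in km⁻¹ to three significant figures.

Athy: φ(Z) = φ₀ e^(−cZ) ⇒ φ₁/φ₂ = e^{c(Z₂−Z₁)} ⇒ c = ln(φ₁/φ₂)/(Z₂−Z₁)
c = ln(0.126/0.016) / (5.6 − 2.2) = ln(7.875) / 3.4 = 2.0637 / 3.4 = 0.607 km⁻¹

0.607 km⁻¹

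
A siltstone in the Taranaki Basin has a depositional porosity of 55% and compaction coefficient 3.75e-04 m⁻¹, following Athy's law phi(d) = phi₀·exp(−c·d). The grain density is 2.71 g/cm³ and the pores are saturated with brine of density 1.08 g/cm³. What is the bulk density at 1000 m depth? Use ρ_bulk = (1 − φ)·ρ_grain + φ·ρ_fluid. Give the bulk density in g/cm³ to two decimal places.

Working in km (1 km = 1000 m; c in km⁻¹ = c in m⁻¹ × 1000):
Porosity at depth: phi = 0.55·exp(−0.375×1) = 0.55×0.6873 = 0.3780
Bulk density: ρ_b = (1−phi)ρ_g + phi·ρ_f = 0.6220×2.71 + 0.3780×1.08
       = 1.686 + 0.408 = 2.094 g/cm³

2.09 g/cm³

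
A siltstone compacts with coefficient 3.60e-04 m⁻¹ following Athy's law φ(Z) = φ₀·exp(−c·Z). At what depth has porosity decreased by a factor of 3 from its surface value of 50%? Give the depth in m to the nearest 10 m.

Working in km (1 km = 1000 m; c in km⁻¹ = c in m⁻¹ × 1000):
φ/φ₀ = 1/3 ⇒ exp(−c·Z) = 1/3 ⇒ Z = ln(3) / c
Z = 1.0986 / 0.36 = 3.052 km

3050 m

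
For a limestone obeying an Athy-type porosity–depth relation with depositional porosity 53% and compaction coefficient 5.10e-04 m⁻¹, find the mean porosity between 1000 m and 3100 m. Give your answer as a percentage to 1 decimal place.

Working in km (1 km = 1000 m; k in km⁻¹ = k in m⁻¹ × 1000):
⟨n⟩ = (1/(z₂−z₁)) ∫ n₀ e^(−kz) dz = n₀·(e^(−k·z₁) − e^(−k·z₂)) / (k·(z₂−z₁))
e^(−0.51×1) = 0.6005; e^(−0.51×3.1) = 0.2058
⟨n⟩ = 0.53 × (0.6005 − 0.2058) / (0.51 × 2.1) = 0.53 × 0.3686 = 0.1953

19.5%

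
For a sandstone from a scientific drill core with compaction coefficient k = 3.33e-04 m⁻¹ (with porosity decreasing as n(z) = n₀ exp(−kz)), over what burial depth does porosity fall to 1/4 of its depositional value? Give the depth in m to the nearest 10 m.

4160 m

Working in km (1 km = 1000 m; k in km⁻¹ = k in m⁻¹ × 1000):
n/n₀ = 1/4 ⇒ exp(−k·z) = 1/4 ⇒ z = ln(4) / k
z = 1.3863 / 0.333 = 4.163 km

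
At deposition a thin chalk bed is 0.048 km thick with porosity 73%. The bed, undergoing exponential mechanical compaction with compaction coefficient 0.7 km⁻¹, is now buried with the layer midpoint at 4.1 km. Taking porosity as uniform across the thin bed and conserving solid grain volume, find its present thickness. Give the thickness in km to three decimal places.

0.014 km

Porosity at 4.1 km: phi = 0.73·exp(−0.7×4.1) = 0.0414
Solid-volume conservation: h(1−phi) = h₀(1−phi₀) ⇒ h = h₀·(1−phi₀)/(1−phi)
h = 0.048 × (1 − 0.73)/(1 − 0.0414) = 0.048 × 0.2817 = 0.0135 km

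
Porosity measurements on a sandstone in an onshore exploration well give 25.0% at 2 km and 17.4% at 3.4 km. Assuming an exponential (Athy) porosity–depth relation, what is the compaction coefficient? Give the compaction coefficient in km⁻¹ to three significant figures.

0.259 km⁻¹

Athy: φ(Z) = φ₀ e^(−kZ) ⇒ φ₁/φ₂ = e^{k(Z₂−Z₁)} ⇒ k = ln(φ₁/φ₂)/(Z₂−Z₁)
k = ln(0.25/0.174) / (3.4 − 2) = ln(1.437) / 1.4 = 0.3624 / 1.4 = 0.2589 km⁻¹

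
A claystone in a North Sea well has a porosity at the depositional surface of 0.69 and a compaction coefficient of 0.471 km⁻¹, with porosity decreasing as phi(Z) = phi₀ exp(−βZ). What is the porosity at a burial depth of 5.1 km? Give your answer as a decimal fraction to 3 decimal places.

0.062

phi = phi₀·exp(−β·Z) = 0.69 × exp(−0.471 × 5.1) = 0.69 × exp(−2.402)
  = 0.69 × 0.0905 = 0.0625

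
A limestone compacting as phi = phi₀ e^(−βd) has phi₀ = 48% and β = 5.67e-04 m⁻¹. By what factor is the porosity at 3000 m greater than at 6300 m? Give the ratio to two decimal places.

Working in km (1 km = 1000 m; β in km⁻¹ = β in m⁻¹ × 1000):
phi(d₁)/phi(d₂) = e^(−β·d₁)/e^(−β·d₂) = e^{β(d₂−d₁)}
= exp(0.567 × 3.3) = exp(1.871) = 6.4954

6.50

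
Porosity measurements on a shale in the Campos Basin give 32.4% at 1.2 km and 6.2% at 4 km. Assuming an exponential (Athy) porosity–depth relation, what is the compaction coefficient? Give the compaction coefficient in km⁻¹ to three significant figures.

Athy: φ(d) = φ₀ e^(−βd) ⇒ φ₁/φ₂ = e^{β(d₂−d₁)} ⇒ β = ln(φ₁/φ₂)/(d₂−d₁)
β = ln(0.324/0.062) / (4 − 1.2) = ln(5.226) / 2.8 = 1.6536 / 2.8 = 0.5906 km⁻¹

0.591 km⁻¹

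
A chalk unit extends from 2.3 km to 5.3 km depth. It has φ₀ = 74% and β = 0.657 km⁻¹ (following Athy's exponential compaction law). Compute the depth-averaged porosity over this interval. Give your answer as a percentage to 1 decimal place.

7.1%

⟨φ⟩ = (1/(d₂−d₁)) ∫ φ₀ e^(−βd) dd = φ₀·(e^(−β·d₁) − e^(−β·d₂)) / (β·(d₂−d₁))
e^(−0.657×2.3) = 0.2207; e^(−0.657×5.3) = 0.0307
⟨φ⟩ = 0.74 × (0.2207 − 0.0307) / (0.657 × 3) = 0.74 × 0.0964 = 0.0713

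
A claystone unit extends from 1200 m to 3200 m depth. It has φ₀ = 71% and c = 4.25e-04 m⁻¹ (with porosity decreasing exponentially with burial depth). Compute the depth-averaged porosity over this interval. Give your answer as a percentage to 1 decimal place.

28.7%

Working in km (1 km = 1000 m; c in km⁻¹ = c in m⁻¹ × 1000):
⟨φ⟩ = (1/(z₂−z₁)) ∫ φ₀ e^(−cz) dz = φ₀·(e^(−c·z₁) − e^(−c·z₂)) / (c·(z₂−z₁))
e^(−0.425×1.2) = 0.6005; e^(−0.425×3.2) = 0.2567
⟨φ⟩ = 0.71 × (0.6005 − 0.2567) / (0.425 × 2) = 0.71 × 0.4045 = 0.2872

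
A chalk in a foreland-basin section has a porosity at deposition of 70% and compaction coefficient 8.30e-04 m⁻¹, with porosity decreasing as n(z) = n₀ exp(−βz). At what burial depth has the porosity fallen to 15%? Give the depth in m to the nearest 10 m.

Working in km (1 km = 1000 m; β in km⁻¹ = β in m⁻¹ × 1000):
Invert Athy's law: z = ln(n₀/n) / β
z = ln(0.7/0.15) / 0.83 = ln(4.667) / 0.83 = 1.5404 / 0.83 = 1.856 km

1860 m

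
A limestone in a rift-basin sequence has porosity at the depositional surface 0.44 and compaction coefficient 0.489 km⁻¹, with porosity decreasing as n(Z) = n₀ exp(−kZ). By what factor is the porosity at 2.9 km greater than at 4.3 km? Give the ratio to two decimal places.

1.98

n(Z₁)/n(Z₂) = e^(−k·Z₁)/e^(−k·Z₂) = e^{k(Z₂−Z₁)}
= exp(0.489 × 1.4) = exp(0.6846) = 1.9830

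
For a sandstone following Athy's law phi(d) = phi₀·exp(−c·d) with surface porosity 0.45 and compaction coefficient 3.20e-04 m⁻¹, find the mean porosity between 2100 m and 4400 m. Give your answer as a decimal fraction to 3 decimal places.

0.163

Working in km (1 km = 1000 m; c in km⁻¹ = c in m⁻¹ × 1000):
⟨phi⟩ = (1/(d₂−d₁)) ∫ phi₀ e^(−cd) dd = phi₀·(e^(−c·d₁) − e^(−c·d₂)) / (c·(d₂−d₁))
e^(−0.32×2.1) = 0.5107; e^(−0.32×4.4) = 0.2446
⟨phi⟩ = 0.45 × (0.5107 − 0.2446) / (0.32 × 2.3) = 0.45 × 0.3615 = 0.1627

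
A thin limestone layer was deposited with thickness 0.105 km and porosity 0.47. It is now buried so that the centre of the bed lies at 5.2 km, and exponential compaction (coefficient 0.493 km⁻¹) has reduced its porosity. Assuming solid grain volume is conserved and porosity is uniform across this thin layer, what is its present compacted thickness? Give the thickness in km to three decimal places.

0.058 km

Porosity at 5.2 km: n = 0.47·exp(−0.493×5.2) = 0.0362
Solid-volume conservation: h(1−n) = h₀(1−n₀) ⇒ h = h₀·(1−n₀)/(1−n)
h = 0.105 × (1 − 0.47)/(1 − 0.0362) = 0.105 × 0.5499 = 0.0577 km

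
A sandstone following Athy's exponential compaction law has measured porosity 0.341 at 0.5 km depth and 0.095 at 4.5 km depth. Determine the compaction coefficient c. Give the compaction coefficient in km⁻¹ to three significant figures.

0.320 km⁻¹

Athy: phi(d) = phi₀ e^(−cd) ⇒ phi₁/phi₂ = e^{c(d₂−d₁)} ⇒ c = ln(phi₁/phi₂)/(d₂−d₁)
c = ln(0.341/0.095) / (4.5 − 0.5) = ln(3.589) / 4 = 1.2780 / 4 = 0.3195 km⁻¹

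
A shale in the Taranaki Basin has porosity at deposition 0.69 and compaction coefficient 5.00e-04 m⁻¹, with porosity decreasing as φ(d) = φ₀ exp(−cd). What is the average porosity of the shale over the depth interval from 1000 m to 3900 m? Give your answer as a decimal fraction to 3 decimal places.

0.221

Working in km (1 km = 1000 m; c in km⁻¹ = c in m⁻¹ × 1000):
⟨φ⟩ = (1/(d₂−d₁)) ∫ φ₀ e^(−cd) dd = φ₀·(e^(−c·d₁) − e^(−c·d₂)) / (c·(d₂−d₁))
e^(−0.5×1) = 0.6065; e^(−0.5×3.9) = 0.1423
⟨φ⟩ = 0.69 × (0.6065 − 0.1423) / (0.5 × 2.9) = 0.69 × 0.3202 = 0.2209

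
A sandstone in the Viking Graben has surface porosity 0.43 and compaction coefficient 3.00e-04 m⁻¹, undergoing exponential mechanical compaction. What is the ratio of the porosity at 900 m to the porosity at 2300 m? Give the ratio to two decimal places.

1.52

Working in km (1 km = 1000 m; c in km⁻¹ = c in m⁻¹ × 1000):
phi(Z₁)/phi(Z₂) = e^(−c·Z₁)/e^(−c·Z₂) = e^{c(Z₂−Z₁)}
= exp(0.3 × 1.4) = exp(0.42) = 1.5220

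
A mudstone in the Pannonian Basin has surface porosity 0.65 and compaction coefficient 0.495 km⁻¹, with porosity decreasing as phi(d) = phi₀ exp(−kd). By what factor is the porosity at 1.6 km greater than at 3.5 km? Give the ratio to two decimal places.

2.56

phi(d₁)/phi(d₂) = e^(−k·d₁)/e^(−k·d₂) = e^{k(d₂−d₁)}
= exp(0.495 × 1.9) = exp(0.9405) = 2.5613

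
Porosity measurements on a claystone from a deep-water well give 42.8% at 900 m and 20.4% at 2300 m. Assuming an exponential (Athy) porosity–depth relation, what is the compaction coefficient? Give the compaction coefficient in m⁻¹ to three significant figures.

Working in km (1 km = 1000 m; k in km⁻¹ = k in m⁻¹ × 1000):
Athy: φ(d) = φ₀ e^(−kd) ⇒ φ₁/φ₂ = e^{k(d₂−d₁)} ⇒ k = ln(φ₁/φ₂)/(d₂−d₁)
k = ln(0.428/0.204) / (2.3 − 0.9) = ln(2.098) / 1.4 = 0.7410 / 1.4 = 0.5293 km⁻¹

0.000529 m⁻¹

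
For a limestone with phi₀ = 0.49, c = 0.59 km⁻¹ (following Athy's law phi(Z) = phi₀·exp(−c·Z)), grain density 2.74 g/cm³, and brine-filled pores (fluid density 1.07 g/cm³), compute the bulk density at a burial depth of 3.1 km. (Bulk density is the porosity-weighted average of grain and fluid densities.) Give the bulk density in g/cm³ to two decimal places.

2.61 g/cm³

Porosity at depth: phi = 0.49·exp(−0.59×3.1) = 0.49×0.1606 = 0.0787
Bulk density: ρ_b = (1−phi)ρ_g + phi·ρ_f = 0.9213×2.74 + 0.0787×1.07
       = 2.524 + 0.084 = 2.609 g/cm³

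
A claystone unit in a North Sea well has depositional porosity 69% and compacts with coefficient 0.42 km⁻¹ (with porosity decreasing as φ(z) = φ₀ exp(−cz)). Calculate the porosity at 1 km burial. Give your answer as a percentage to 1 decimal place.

φ = φ₀·exp(−c·z) = 0.69 × exp(−0.42 × 1) = 0.69 × exp(−0.42)
  = 0.69 × 0.6570 = 0.4534

45.3%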